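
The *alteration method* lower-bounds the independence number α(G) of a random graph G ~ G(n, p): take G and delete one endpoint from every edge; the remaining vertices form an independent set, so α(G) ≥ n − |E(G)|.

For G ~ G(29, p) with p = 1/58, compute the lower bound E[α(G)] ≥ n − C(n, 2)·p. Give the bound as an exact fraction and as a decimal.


E[|E(G)|] = C(29, 2)·p = 406 · (1/58) = 7.
E[α(G)] ≥ n − E[|E(G)|] = 29 − 7 = 22.
Numerically: ≈ 22.00000.
(This is only a lower bound; the true E[α(G)] may be larger.)

E[α(G)] ≥ 22 ≈ 22.00000.


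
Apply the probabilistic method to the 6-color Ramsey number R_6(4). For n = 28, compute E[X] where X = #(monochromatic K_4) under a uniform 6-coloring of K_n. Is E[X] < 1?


E[X] = C(28, 4) · 6^{1 − 6} = 20475 · 6^{−5} = 20475/7776.
As a reduced fraction: E[X] = 2275/864 ≈ 2.63310.
Is E[X] < 1? NO.
Since E[X] ≥ 1, the first-moment bound is inconclusive at n = 28; it does NOT by itself certify R_6(4) > 28.

E[X] = 2275/864 ≈ 2.63310; E[X] ≥ 1; first-moment method inconclusive here.


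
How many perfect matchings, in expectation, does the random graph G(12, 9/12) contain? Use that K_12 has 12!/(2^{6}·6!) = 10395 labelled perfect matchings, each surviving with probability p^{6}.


K_12 has 12!/(2^{6}·6!) = 10395 labelled perfect matchings.
For each such perfect matching H, let X_H = 1 if all 6 edges of H are present in G. Then P[X_H = 1] = p^{6} = (3/4)^{6} = 729/4096.
By linearity: E[X] = Σ_H E[X_H] = 10395 · p^{6} = 10395 · 729/4096 = 7577955/4096.
Numerically: E[X] ≈ 1850.

E[X] = 10395 · (3/4)^{6} = 7577955/4096 ≈ 1850.


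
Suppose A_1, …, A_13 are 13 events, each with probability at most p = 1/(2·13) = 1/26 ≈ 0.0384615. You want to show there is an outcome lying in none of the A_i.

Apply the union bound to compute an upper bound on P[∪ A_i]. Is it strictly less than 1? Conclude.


Union bound: P[∪_{i=1}^{13} A_i] ≤ Σ_i P[A_i] ≤ 13·p = 13·(1/26) = 1/2.
Numerically: 1/2 ≈ 0.5000000.
Is 1/2 < 1? YES.
Since P[∪ A_i] ≤ 1/2 < 1, the complement has P[∩ A_i^c] ≥ 1 − 1/2 = 1/2 > 0, so some outcome avoids every A_i.

13·p = 1/2 ≈ 0.5000000; existence CERTIFIED by the union bound.


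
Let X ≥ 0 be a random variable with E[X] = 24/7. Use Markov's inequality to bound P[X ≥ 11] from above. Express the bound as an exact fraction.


μ = E[X] = 24/7, a = 11.
Markov: P[X ≥ 11] ≤ μ/a = (24/7)/11 = 24/77.
Numerically: ≈ 0.312.
(Since a = 11 > μ = 3.429, the bound 24/77 is < 1 and informative.)

P[X ≥ 11] ≤ 24/77 ≈ 0.312.


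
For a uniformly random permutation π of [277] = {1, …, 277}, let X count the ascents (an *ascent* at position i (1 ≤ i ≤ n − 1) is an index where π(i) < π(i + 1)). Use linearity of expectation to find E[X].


Write X = Σ X_I over i = 1, …, 276, with X_I the indicator of one ascent.
There are 276 indicators.
For each fixed i, the pair (π(i), π(i+1)) is a uniformly random ordered pair of distinct values from {1, …, 277}; by symmetry P[π(i) < π(i+1)] = 1/2.
By linearity: E[X] = 276 · (1/2) = (277 − 1) · (1/2) = 138 ≈ 138.000.

E[X] = 138 = 138.000.


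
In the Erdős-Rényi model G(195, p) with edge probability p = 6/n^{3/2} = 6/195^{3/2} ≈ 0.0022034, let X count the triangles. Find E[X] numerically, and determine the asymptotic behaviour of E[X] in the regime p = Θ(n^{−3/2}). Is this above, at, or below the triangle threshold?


Number of potential triangles: C(195, 3) = 1216865.
Each occurs with probability p³ ≈ (0.0022034)³ ≈ 1.0697887e-08.
By linearity: E[X] = C(195, 3)·p³ ≈ 1216865 · 1.0697887e-08 ≈ 0.01302.
Since α = 3/2 > 1, p = c/n^{3/2} = o(1/n) is below the triangle threshold p ~ 1/n. Asymptotically E[X] ~ (c³/6)·n^{3(1−α)} = (6³/6)·n^{-1.5} → 0, so by Markov's inequality G has no triangles w.h.p.

E[X] ≈ 0.01302; in regime p = Θ(1/n^{3/2}) E[X] tends to 0 (below the triangle threshold p ~ 1/n).


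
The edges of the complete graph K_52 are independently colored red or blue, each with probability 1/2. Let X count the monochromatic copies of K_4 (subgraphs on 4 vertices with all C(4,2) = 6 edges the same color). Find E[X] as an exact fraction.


Let X = Σ_S X_S over the C(52, 4) = 270725 subsets S of size 4, where X_S = 1 if the K_4 on S is monochromatic.
For a fixed S, the K_4 on S has C(4, 2) = 6 edges. P[all 6 edges red] = (1/2)^6, and likewise for blue, so P[monochromatic] = 2·(1/2)^6 = 2^{1 − 6} = 1/32.
Summing: E[X] = C(52, 4) · 2^{1 − 6} = 270725 · 1/32 = 270725/32.
Numerically: E[X] ≈ 8460.1562.

E[X] = C(52,4)·2^(1−C(4,2)) = 270725/32 ≈ 8460.1562.


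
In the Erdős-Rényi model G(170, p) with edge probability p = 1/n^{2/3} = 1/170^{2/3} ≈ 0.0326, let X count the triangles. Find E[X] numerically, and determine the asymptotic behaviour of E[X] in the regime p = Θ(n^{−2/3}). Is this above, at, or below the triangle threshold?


Number of potential triangles: C(170, 3) = 804440.
Each occurs with probability p³ ≈ (0.0326)³ ≈ 3.46021e-05.
By linearity: E[X] = C(170, 3)·p³ ≈ 804440 · 3.46021e-05 ≈ 27.835.
Since α = 2/3 < 1, p = c/n^{2/3} ≫ 1/n is above the triangle threshold p ~ 1/n. Asymptotically E[X] ~ (c³/6)·n^{3(1−α)} = (1³/6)·n^{1} → ∞; triangles are abundant w.h.p.

E[X] ≈ 27.835; in regime p = Θ(1/n^{2/3}) E[X] diverges (above the triangle threshold p ~ 1/n).


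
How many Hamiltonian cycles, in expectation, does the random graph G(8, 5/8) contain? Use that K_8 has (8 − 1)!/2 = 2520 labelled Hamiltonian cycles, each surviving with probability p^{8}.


K_8 has (8 − 1)!/2 = 2520 labelled Hamiltonian cycles.
For each such Hamiltonian cycle H, let X_H = 1 if all 8 edges of H are present in G. Then P[X_H = 1] = p^{8} = (5/8)^{8} = 390625/16777216.
Summing the indicators: E[X] = Σ_H E[X_H] = 2520 · p^{8} = 2520 · 390625/16777216 = 123046875/2097152.
Numerically: E[X] ≈ 58.7.

E[X] = 2520 · (5/8)^{8} = 123046875/2097152 ≈ 58.7.


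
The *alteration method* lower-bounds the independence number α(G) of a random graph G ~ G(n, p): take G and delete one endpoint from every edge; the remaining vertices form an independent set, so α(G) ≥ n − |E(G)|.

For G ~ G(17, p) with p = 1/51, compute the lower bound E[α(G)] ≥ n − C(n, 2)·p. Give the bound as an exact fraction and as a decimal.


E[|E(G)|] = C(17, 2)·p = 136 · (1/51) = 8/3.
E[α(G)] ≥ n − E[|E(G)|] = 17 − 8/3 = 43/3.
Numerically: ≈ 14.333.
(This is only a lower bound; the true E[α(G)] may be larger.)

E[α(G)] ≥ 43/3 ≈ 14.333.


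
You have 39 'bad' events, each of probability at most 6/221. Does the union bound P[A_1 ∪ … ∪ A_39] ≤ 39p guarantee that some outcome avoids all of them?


Union bound: P[∪_{i=1}^{39} A_i] ≤ Σ_i P[A_i] ≤ 39·p = 39·(6/221) = 18/17.
Numerically: 18/17 ≈ 1.0588235.
Is 18/17 < 1? NO.
Since the bound 18/17 is ≥ 1, the union bound is uninformative here; it does NOT by itself certify existence.

39·p = 18/17 ≈ 1.0588235; existence NOT certified by the union bound.


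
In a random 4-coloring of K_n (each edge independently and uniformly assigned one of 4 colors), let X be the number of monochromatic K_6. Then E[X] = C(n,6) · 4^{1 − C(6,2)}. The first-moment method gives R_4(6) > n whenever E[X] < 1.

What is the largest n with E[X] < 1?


We need C(n, 6) · 4^{1 − 15} < 1, i.e. C(n, 6) < 4^{15 − 1} = 268435456.
Check values of n near the boundary:
  n = 72: C(72, 6) = 156238908; 156238908 < 268435456? YES
  n = 73: C(73, 6) = 170230452; 170230452 < 268435456? YES
  n = 74: C(74, 6) = 185250786; 185250786 < 268435456? YES
  n = 75: C(75, 6) = 201359550; 201359550 < 268435456? YES
  n = 76: C(76, 6) = 218618940; 218618940 < 268435456? YES
  n = 77: C(77, 6) = 237093780; 237093780 < 268435456? YES
  n = 78: C(78, 6) = 256851595; 256851595 < 268435456? YES
  n = 79: C(79, 6) = 277962685; 277962685 < 268435456? NO
The largest n with C(n, 6) < 268435456 is n = 78 (where E[X] = 256851595/268435456 ≈ 0.95685). Hence R_4(6) > 78, i.e. R_4(6) ≥ 79.

Largest n = 78; hence R_4(6) > 78.


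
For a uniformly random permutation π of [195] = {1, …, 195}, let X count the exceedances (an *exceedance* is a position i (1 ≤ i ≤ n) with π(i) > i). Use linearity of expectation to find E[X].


Write X = Σ_{i=1}^{195} X_i, where X_i = 1_{π(i) > i}.
For each fixed i, π(i) is uniform over {1, …, 195} (marginal of a uniform permutation), so P[π(i) > i] = (n − i)/n. Summing: Σ_{i=1}^{195} (n − i)/n = (0 + 1 + … + 194)/195 = 195(195 − 1)/(2·195) = (195 − 1)/2.
Hence E[X] = Σ_{i=1}^{195} (195 − i)/195 = 97 ≈ 97.000.

E[X] = 97 = 97.000.


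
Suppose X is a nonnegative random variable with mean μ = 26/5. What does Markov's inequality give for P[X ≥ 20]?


μ = E[X] = 26/5, a = 20.
Markov: P[X ≥ 20] ≤ μ/a = (26/5)/20 = 13/50.
Numerically: ≈ 0.260.
(Since a = 20 > μ = 5.200, the bound 13/50 is < 1 and informative.)

P[X ≥ 20] ≤ 13/50 ≈ 0.260.


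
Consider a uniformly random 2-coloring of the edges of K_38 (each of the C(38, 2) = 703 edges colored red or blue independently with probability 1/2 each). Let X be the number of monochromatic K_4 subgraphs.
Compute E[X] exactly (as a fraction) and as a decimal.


Let X = Σ_S X_S over the C(38, 4) = 73815 subsets S of size 4, where X_S = 1 if the K_4 on S is monochromatic.
For a fixed S, the K_4 on S has C(4, 2) = 6 edges. P[all 6 edges red] = (1/2)^6, and likewise for blue, so P[monochromatic] = 2·(1/2)^6 = 2^{1 − 6} = 1/32.
By linearity of expectation: E[X] = C(38, 4) · 2^{1 − 6} = 73815 · 1/32 = 73815/32.
Numerically: E[X] ≈ 2306.718750.

E[X] = C(38,4)·2^(1−C(4,2)) = 73815/32 ≈ 2306.718750.


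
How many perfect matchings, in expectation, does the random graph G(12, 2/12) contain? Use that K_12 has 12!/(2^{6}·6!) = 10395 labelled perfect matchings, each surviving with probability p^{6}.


K_12 has 12!/(2^{6}·6!) = 10395 labelled perfect matchings.
For each such perfect matching H, let X_H = 1 if all 6 edges of H are present in G. Then P[X_H = 1] = p^{6} = (1/6)^{6} = 1/46656.
By linearity of expectation: E[X] = Σ_H E[X_H] = 10395 · p^{6} = 10395 · 1/46656 = 385/1728.
Numerically: E[X] ≈ 0.222801.

E[X] = 10395 · (1/6)^{6} = 385/1728 ≈ 0.222801.


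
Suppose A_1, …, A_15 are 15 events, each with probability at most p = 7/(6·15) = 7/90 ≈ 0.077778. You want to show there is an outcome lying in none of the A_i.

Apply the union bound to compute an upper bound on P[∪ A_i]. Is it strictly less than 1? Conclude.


Union bound: P[∪_{i=1}^{15} A_i] ≤ Σ_i P[A_i] ≤ 15·p = 15·(7/90) = 7/6.
Numerically: 7/6 ≈ 1.166667.
Is 7/6 < 1? NO.
Since the bound 7/6 is ≥ 1, the union bound is uninformative here; it does NOT by itself certify existence.

15·p = 7/6 ≈ 1.166667; existence NOT certified by the union bound.


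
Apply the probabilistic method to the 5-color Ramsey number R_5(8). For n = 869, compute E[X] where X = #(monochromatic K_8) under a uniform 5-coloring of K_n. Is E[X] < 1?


E[X] = C(869, 8) · 5^{1 − 28} = 7809152053901931612 · 5^{−27} = 7809152053901931612/7450580596923828125.
As a reduced fraction: E[X] = 7809152053901931612/7450580596923828125 ≈ 1.04813.
Is E[X] < 1? NO.
Since E[X] ≥ 1, the first-moment bound is inconclusive at n = 869; it does NOT by itself certify R_5(8) > 869.

E[X] = 7809152053901931612/7450580596923828125 ≈ 1.04813; E[X] ≥ 1; first-moment method inconclusive here.


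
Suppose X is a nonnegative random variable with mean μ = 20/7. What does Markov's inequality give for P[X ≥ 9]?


μ = E[X] = 20/7, a = 9.
Markov: P[X ≥ 9] ≤ μ/a = (20/7)/9 = 20/63.
Numerically: ≈ 0.317.
(Since a = 9 > μ = 2.857, the bound 20/63 is < 1 and informative.)

P[X ≥ 9] ≤ 20/63 ≈ 0.317.


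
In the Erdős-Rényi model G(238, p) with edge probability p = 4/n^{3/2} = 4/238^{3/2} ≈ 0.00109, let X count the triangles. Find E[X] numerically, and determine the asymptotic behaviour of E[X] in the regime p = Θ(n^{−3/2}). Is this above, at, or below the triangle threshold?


Number of potential triangles: C(238, 3) = 2218636.
Each occurs with probability p³ ≈ (0.00109)³ ≈ 1.29296e-09.
By linearity: E[X] = C(238, 3)·p³ ≈ 2218636 · 1.29296e-09 ≈ 0.003.
Since α = 3/2 > 1, p = c/n^{3/2} = o(1/n) is below the triangle threshold p ~ 1/n. Asymptotically E[X] ~ (c³/6)·n^{3(1−α)} = (4³/6)·n^{-1.5} → 0, so by Markov's inequality G has no triangles w.h.p.

E[X] ≈ 0.003; in regime p = Θ(1/n^{3/2}) E[X] tends to 0 (below the triangle threshold p ~ 1/n).


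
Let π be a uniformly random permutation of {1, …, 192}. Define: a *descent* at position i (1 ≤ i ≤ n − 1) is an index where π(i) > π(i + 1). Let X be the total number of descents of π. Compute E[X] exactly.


Write X = Σ X_I over i = 1, …, 191, with X_I the indicator of one descent.
There are 191 indicators.
For each fixed i, the pair (π(i), π(i+1)) is a uniformly random ordered pair of distinct values from {1, …, 192}; by symmetry P[π(i) > π(i+1)] = 1/2.
By linearity: E[X] = 191 · (1/2) = (192 − 1) · (1/2) = 191/2 ≈ 95.500000.

E[X] = 191/2 = 95.500000.


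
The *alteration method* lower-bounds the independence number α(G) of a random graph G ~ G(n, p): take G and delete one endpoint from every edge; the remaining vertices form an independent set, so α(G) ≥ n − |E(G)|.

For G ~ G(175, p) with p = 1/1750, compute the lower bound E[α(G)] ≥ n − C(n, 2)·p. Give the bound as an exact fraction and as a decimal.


E[|E(G)|] = C(175, 2)·p = 15225 · (1/1750) = 87/10.
E[α(G)] ≥ n − E[|E(G)|] = 175 − 87/10 = 1663/10.
Numerically: ≈ 166.300.
(This is only a lower bound; the true E[α(G)] may be larger.)

E[α(G)] ≥ 1663/10 ≈ 166.300.


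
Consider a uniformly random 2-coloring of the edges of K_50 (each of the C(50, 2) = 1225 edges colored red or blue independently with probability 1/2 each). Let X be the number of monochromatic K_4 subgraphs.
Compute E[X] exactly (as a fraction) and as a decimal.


Let X = Σ_S X_S over the C(50, 4) = 230300 subsets S of size 4, where X_S = 1 if the K_4 on S is monochromatic.
For a fixed S, the K_4 on S has C(4, 2) = 6 edges. P[all 6 edges red] = (1/2)^6, and likewise for blue, so P[monochromatic] = 2·(1/2)^6 = 2^{1 − 6} = 1/32.
By linearity: E[X] = C(50, 4) · 2^{1 − 6} = 230300 · 1/32 = 57575/8.
Numerically: E[X] ≈ 7196.875.

E[X] = C(50,4)·2^(1−C(4,2)) = 57575/8 ≈ 7196.875.


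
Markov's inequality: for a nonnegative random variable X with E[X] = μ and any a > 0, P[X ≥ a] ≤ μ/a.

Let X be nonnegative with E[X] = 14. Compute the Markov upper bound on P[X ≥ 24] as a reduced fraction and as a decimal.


μ = E[X] = 14, a = 24.
Markov: P[X ≥ 24] ≤ μ/a = (14)/24 = 7/12.
Numerically: ≈ 0.5833.
(Since a = 24 > μ = 14.0000, the bound 7/12 is < 1 and informative.)

P[X ≥ 24] ≤ 7/12 ≈ 0.5833.


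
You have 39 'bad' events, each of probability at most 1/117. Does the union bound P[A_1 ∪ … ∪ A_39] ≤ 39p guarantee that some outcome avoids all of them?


Union bound: P[∪_{i=1}^{39} A_i] ≤ Σ_i P[A_i] ≤ 39·p = 39·(1/117) = 1/3.
Numerically: 1/3 ≈ 0.333333.
Is 1/3 < 1? YES.
Since P[∪ A_i] ≤ 1/3 < 1, the complement has P[∩ A_i^c] ≥ 1 − 1/3 = 2/3 > 0, so some outcome avoids every A_i.

39·p = 1/3 ≈ 0.333333; existence CERTIFIED by the union bound.


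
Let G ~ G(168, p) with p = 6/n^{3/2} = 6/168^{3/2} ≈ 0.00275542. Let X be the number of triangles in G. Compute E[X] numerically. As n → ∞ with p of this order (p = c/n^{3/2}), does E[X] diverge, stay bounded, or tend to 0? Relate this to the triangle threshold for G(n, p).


Number of potential triangles: C(168, 3) = 776216.
Each occurs with probability p³ ≈ (0.00275542)³ ≈ 2.09200146e-08.
By linearity: E[X] = C(168, 3)·p³ ≈ 776216 · 2.09200146e-08 ≈ 0.016238.
Since α = 3/2 > 1, p = c/n^{3/2} = o(1/n) is below the triangle threshold p ~ 1/n. Asymptotically E[X] ~ (c³/6)·n^{3(1−α)} = (6³/6)·n^{-1.5} → 0, so by Markov's inequality G has no triangles w.h.p.

E[X] ≈ 0.016238; in regime p = Θ(1/n^{3/2}) E[X] tends to 0 (below the triangle threshold p ~ 1/n).


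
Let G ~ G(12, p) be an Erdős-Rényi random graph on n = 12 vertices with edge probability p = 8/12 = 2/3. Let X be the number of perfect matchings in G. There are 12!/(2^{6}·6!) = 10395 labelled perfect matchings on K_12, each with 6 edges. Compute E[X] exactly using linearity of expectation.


K_12 has 12!/(2^{6}·6!) = 10395 labelled perfect matchings.
For each such perfect matching H, let X_H = 1 if all 6 edges of H are present in G. Then P[X_H = 1] = p^{6} = (2/3)^{6} = 64/729.
By linearity of expectation: E[X] = Σ_H E[X_H] = 10395 · p^{6} = 10395 · 64/729 = 24640/27.
Numerically: E[X] ≈ 912.6.

E[X] = 10395 · (2/3)^{6} = 24640/27 ≈ 912.6.


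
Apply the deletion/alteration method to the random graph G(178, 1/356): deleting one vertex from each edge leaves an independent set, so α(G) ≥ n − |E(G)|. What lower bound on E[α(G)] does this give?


E[|E(G)|] = C(178, 2)·p = 15753 · (1/356) = 177/4.
E[α(G)] ≥ n − E[|E(G)|] = 178 − 177/4 = 535/4.
Numerically: ≈ 133.750.
(This is only a lower bound; the true E[α(G)] may be larger.)

E[α(G)] ≥ 535/4 ≈ 133.750.


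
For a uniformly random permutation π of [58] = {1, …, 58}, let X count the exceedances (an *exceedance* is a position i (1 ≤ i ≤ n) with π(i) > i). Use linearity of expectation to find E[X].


Write X = Σ_{i=1}^{58} X_i, where X_i = 1_{π(i) > i}.
For each fixed i, π(i) is uniform over {1, …, 58} (marginal of a uniform permutation), so P[π(i) > i] = (n − i)/n. Summing: Σ_{i=1}^{58} (n − i)/n = (0 + 1 + … + 57)/58 = 58(58 − 1)/(2·58) = (58 − 1)/2.
Hence E[X] = Σ_{i=1}^{58} (58 − i)/58 = 57/2 ≈ 28.5000.

E[X] = 57/2 = 28.5000.


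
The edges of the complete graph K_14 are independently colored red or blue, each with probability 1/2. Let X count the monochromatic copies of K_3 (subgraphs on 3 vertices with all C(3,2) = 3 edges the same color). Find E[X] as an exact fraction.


Let X = Σ_S X_S over the C(14, 3) = 364 subsets S of size 3, where X_S = 1 if the K_3 on S is monochromatic.
For a fixed S, the K_3 on S has C(3, 2) = 3 edges. P[all 3 edges red] = (1/2)^3, and likewise for blue, so P[monochromatic] = 2·(1/2)^3 = 2^{1 − 3} = 1/4.
By linearity: E[X] = C(14, 3) · 2^{1 − 3} = 364 · 1/4 = 91.
Numerically: E[X] ≈ 91.0000.

E[X] = C(14,3)·2^(1−C(3,2)) = 91 ≈ 91.0000.


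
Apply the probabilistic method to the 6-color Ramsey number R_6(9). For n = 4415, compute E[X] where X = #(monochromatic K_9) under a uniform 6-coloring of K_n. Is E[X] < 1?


E[X] = C(4415, 9) · 6^{1 − 36} = 1742086910069196051229123255 · 6^{−35} = 1742086910069196051229123255/1719070799748422591028658176.
As a reduced fraction: E[X] = 1742086910069196051229123255/1719070799748422591028658176 ≈ 1.013.
Is E[X] < 1? NO.
Since E[X] ≥ 1, the first-moment bound is inconclusive at n = 4415; it does NOT by itself certify R_6(9) > 4415.

E[X] = 1742086910069196051229123255/1719070799748422591028658176 ≈ 1.013; E[X] ≥ 1; first-moment method inconclusive here.


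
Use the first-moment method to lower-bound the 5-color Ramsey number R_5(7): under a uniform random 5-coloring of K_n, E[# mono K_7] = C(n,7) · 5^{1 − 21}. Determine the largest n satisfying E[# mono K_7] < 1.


We need C(n, 7) · 5^{1 − 21} < 1, i.e. C(n, 7) < 5^{21 − 1} = 95367431640625.
Check values of n near the boundary:
  n = 333: C(333, 7) = 84549532139028; 84549532139028 < 95367431640625? YES
  n = 334: C(334, 7) = 86359460961576; 86359460961576 < 95367431640625? YES
  n = 335: C(335, 7) = 88202498238195; 88202498238195 < 95367431640625? YES
  n = 336: C(336, 7) = 90079147136880; 90079147136880 < 95367431640625? YES
  n = 337: C(337, 7) = 91989916924632; 91989916924632 < 95367431640625? YES
  n = 338: C(338, 7) = 93935323022736; 93935323022736 < 95367431640625? YES
  n = 339: C(339, 7) = 95915887062372; 95915887062372 < 95367431640625? NO
The largest n with C(n, 7) < 95367431640625 is n = 338 (where E[X] = 93935323022736/95367431640625 ≈ 0.984983). Hence R_5(7) > 338, i.e. R_5(7) ≥ 339.

Largest n = 338; hence R_5(7) > 338.


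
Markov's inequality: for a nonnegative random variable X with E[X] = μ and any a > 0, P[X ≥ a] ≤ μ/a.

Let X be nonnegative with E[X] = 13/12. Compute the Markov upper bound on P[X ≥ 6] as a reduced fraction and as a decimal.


μ = E[X] = 13/12, a = 6.
Markov: P[X ≥ 6] ≤ μ/a = (13/12)/6 = 13/72.
Numerically: ≈ 0.1806.
(Since a = 6 > μ = 1.0833, the bound 13/72 is < 1 and informative.)

P[X ≥ 6] ≤ 13/72 ≈ 0.1806.


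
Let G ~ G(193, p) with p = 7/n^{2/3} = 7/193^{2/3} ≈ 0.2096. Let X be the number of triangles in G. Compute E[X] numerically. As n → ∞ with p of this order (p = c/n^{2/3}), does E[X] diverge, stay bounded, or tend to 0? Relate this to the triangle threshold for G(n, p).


Number of potential triangles: C(193, 3) = 1179616.
Each occurs with probability p³ ≈ (0.2096)³ ≈ 9.208301e-03.
By linearity: E[X] = C(193, 3)·p³ ≈ 1179616 · 9.208301e-03 ≈ 10862.2591.
Since α = 2/3 < 1, p = c/n^{2/3} ≫ 1/n is above the triangle threshold p ~ 1/n. Asymptotically E[X] ~ (c³/6)·n^{3(1−α)} = (7³/6)·n^{1} → ∞; triangles are abundant w.h.p.

E[X] ≈ 10862.2591; in regime p = Θ(1/n^{2/3}) E[X] diverges (above the triangle threshold p ~ 1/n).


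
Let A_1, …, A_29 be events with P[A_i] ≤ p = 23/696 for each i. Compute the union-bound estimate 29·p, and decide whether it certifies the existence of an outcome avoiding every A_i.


Union bound: P[∪_{i=1}^{29} A_i] ≤ Σ_i P[A_i] ≤ 29·p = 29·(23/696) = 23/24.
Numerically: 23/24 ≈ 0.9583333.
Is 23/24 < 1? YES.
Since P[∪ A_i] ≤ 23/24 < 1, the complement has P[∩ A_i^c] ≥ 1 − 23/24 = 1/24 > 0, so some outcome avoids every A_i.

29·p = 23/24 ≈ 0.9583333; existence CERTIFIED by the union bound.


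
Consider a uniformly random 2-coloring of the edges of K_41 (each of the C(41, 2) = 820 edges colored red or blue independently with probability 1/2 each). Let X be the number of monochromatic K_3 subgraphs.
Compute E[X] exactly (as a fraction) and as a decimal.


Let X = Σ_S X_S over the C(41, 3) = 10660 subsets S of size 3, where X_S = 1 if the K_3 on S is monochromatic.
For a fixed S, the K_3 on S has C(3, 2) = 3 edges. P[all 3 edges red] = (1/2)^3, and likewise for blue, so P[monochromatic] = 2·(1/2)^3 = 2^{1 − 3} = 1/4.
By linearity: E[X] = C(41, 3) · 2^{1 − 3} = 10660 · 1/4 = 2665.
Numerically: E[X] ≈ 2665.0000.

E[X] = C(41,3)·2^(1−C(3,2)) = 2665 ≈ 2665.0000.


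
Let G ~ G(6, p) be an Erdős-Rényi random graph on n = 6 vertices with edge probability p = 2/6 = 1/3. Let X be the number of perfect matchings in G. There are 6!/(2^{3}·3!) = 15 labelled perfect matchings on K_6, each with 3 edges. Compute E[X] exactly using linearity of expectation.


K_6 has 6!/(2^{3}·3!) = 15 labelled perfect matchings.
For each such perfect matching H, let X_H = 1 if all 3 edges of H are present in G. Then P[X_H = 1] = p^{3} = (1/3)^{3} = 1/27.
By linearity: E[X] = Σ_H E[X_H] = 15 · p^{3} = 15 · 1/27 = 5/9.
Numerically: E[X] ≈ 0.556.

E[X] = 15 · (1/3)^{3} = 5/9 ≈ 0.556.


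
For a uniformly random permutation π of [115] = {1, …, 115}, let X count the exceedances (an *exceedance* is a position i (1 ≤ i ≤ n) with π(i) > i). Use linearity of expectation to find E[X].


Write X = Σ_{i=1}^{115} X_i, where X_i = 1_{π(i) > i}.
For each fixed i, π(i) is uniform over {1, …, 115} (marginal of a uniform permutation), so P[π(i) > i] = (n − i)/n. Summing: Σ_{i=1}^{115} (n − i)/n = (0 + 1 + … + 114)/115 = 115(115 − 1)/(2·115) = (115 − 1)/2.
Hence E[X] = Σ_{i=1}^{115} (115 − i)/115 = 57 ≈ 57.000.

E[X] = 57 = 57.000.


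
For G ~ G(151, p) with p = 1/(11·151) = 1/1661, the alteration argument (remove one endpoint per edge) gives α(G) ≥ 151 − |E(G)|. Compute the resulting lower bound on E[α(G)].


E[|E(G)|] = C(151, 2)·p = 11325 · (1/1661) = 75/11.
E[α(G)] ≥ n − E[|E(G)|] = 151 − 75/11 = 1586/11.
Numerically: ≈ 144.182.
(This is only a lower bound; the true E[α(G)] may be larger.)

E[α(G)] ≥ 1586/11 ≈ 144.182.


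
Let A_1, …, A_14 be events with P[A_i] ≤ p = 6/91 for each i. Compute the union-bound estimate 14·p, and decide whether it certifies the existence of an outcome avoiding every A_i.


Union bound: P[∪_{i=1}^{14} A_i] ≤ Σ_i P[A_i] ≤ 14·p = 14·(6/91) = 12/13.
Numerically: 12/13 ≈ 0.923.
Is 12/13 < 1? YES.
Since P[∪ A_i] ≤ 12/13 < 1, the complement has P[∩ A_i^c] ≥ 1 − 12/13 = 1/13 > 0, so some outcome avoids every A_i.

14·p = 12/13 ≈ 0.923; existence CERTIFIED by the union bound.


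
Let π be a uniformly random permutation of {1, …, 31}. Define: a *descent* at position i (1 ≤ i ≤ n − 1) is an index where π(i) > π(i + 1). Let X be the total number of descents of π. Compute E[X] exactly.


Write X = Σ X_I over i = 1, …, 30, with X_I the indicator of one descent.
There are 30 indicators.
For each fixed i, the pair (π(i), π(i+1)) is a uniformly random ordered pair of distinct values from {1, …, 31}; by symmetry P[π(i) > π(i+1)] = 1/2.
By linearity: E[X] = 30 · (1/2) = (31 − 1) · (1/2) = 15 ≈ 15.000.

E[X] = 15 = 15.000.


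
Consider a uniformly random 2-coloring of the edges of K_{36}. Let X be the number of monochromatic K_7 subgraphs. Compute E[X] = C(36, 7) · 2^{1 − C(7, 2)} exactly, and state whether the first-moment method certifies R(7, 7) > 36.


E[X] = C(36, 7) · 2^{1 − 21} = 8347680 · 2^{−20} = 8347680/1048576.
As a reduced fraction: E[X] = 260865/32768 ≈ 7.9609680.
Is E[X] < 1? NO.
Since E[X] ≥ 1, the first-moment bound is inconclusive at n = 36; it does NOT by itself certify R(7, 7) > 36.

E[X] = 260865/32768 ≈ 7.9609680; E[X] ≥ 1; first-moment method inconclusive here.


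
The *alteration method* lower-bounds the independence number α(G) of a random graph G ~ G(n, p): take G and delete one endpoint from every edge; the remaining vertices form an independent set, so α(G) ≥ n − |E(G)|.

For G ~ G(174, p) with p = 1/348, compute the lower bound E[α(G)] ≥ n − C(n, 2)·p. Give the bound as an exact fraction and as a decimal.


E[|E(G)|] = C(174, 2)·p = 15051 · (1/348) = 173/4.
E[α(G)] ≥ n − E[|E(G)|] = 174 − 173/4 = 523/4.
Numerically: ≈ 130.750.
(This is only a lower bound; the true E[α(G)] may be larger.)

E[α(G)] ≥ 523/4 ≈ 130.750.


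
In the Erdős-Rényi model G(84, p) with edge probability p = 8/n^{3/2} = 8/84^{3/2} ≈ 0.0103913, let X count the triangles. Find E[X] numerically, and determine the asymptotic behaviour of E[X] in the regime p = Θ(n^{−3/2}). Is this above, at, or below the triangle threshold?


Number of potential triangles: C(84, 3) = 95284.
Each occurs with probability p³ ≈ (0.0103913)³ ≈ 1.12205249e-06.
By linearity: E[X] = C(84, 3)·p³ ≈ 95284 · 1.12205249e-06 ≈ 0.106914.
Since α = 3/2 > 1, p = c/n^{3/2} = o(1/n) is below the triangle threshold p ~ 1/n. Asymptotically E[X] ~ (c³/6)·n^{3(1−α)} = (8³/6)·n^{-1.5} → 0, so by Markov's inequality G has no triangles w.h.p.

E[X] ≈ 0.106914; in regime p = Θ(1/n^{3/2}) E[X] tends to 0 (below the triangle threshold p ~ 1/n).


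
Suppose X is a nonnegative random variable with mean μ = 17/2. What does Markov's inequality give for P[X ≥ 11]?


μ = E[X] = 17/2, a = 11.
Markov: P[X ≥ 11] ≤ μ/a = (17/2)/11 = 17/22.
Numerically: ≈ 0.773.
(Since a = 11 > μ = 8.500, the bound 17/22 is < 1 and informative.)

P[X ≥ 11] ≤ 17/22 ≈ 0.773.


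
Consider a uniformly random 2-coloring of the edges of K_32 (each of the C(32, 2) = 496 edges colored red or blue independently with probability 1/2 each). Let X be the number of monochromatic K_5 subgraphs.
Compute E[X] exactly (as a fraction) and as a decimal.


Let X = Σ_S X_S over the C(32, 5) = 201376 subsets S of size 5, where X_S = 1 if the K_5 on S is monochromatic.
For a fixed S, the K_5 on S has C(5, 2) = 10 edges. P[all 10 edges red] = (1/2)^10, and likewise for blue, so P[monochromatic] = 2·(1/2)^10 = 2^{1 − 10} = 1/512.
By linearity of expectation: E[X] = C(32, 5) · 2^{1 − 10} = 201376 · 1/512 = 6293/16.
Numerically: E[X] ≈ 393.31250.

E[X] = C(32,5)·2^(1−C(5,2)) = 6293/16 ≈ 393.31250.


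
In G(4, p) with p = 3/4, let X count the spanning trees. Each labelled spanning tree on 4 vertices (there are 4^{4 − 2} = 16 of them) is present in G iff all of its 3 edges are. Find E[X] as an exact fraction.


K_4 has 4^{4 − 2} = 16 labelled spanning trees.
For each such spanning tree H, let X_H = 1 if all 3 edges of H are present in G. Then P[X_H = 1] = p^{3} = (3/4)^{3} = 27/64.
By linearity: E[X] = Σ_H E[X_H] = 16 · p^{3} = 16 · 27/64 = 27/4.
Numerically: E[X] ≈ 6.75.

E[X] = 16 · (3/4)^{3} = 27/4 ≈ 6.75.


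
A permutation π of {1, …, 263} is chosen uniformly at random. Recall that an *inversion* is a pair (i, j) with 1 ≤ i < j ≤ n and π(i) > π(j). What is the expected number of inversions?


Write X = Σ X_I over the C(263, 2) = 34453 pairs i < j, with X_I the indicator of one inversion.
There are 34453 indicators.
For each fixed pair i < j, the values π(i) and π(j) are two distinct elements of {1, …, 263} in uniformly random order; by symmetry P[π(i) > π(j)] = 1/2.
By linearity: E[X] = 34453 · (1/2) = C(263, 2) · (1/2) = 34453/2 = 34453/2 ≈ 17226.5000.

E[X] = 34453/2 = 17226.5000.


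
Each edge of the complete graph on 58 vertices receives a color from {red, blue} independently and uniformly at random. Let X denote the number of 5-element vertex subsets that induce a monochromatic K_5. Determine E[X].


Let X = Σ_S X_S over the C(58, 5) = 4582116 subsets S of size 5, where X_S = 1 if the K_5 on S is monochromatic.
For a fixed S, the K_5 on S has C(5, 2) = 10 edges. P[all 10 edges red] = (1/2)^10, and likewise for blue, so P[monochromatic] = 2·(1/2)^10 = 2^{1 − 10} = 1/512.
By linearity: E[X] = C(58, 5) · 2^{1 − 10} = 4582116 · 1/512 = 1145529/128.
Numerically: E[X] ≈ 8949.445.

E[X] = C(58,5)·2^(1−C(5,2)) = 1145529/128 ≈ 8949.445.


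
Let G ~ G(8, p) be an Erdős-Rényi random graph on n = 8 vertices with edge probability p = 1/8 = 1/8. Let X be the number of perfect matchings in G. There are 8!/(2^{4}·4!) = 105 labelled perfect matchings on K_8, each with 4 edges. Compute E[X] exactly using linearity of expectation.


K_8 has 8!/(2^{4}·4!) = 105 labelled perfect matchings.
For each such perfect matching H, let X_H = 1 if all 4 edges of H are present in G. Then P[X_H = 1] = p^{4} = (1/8)^{4} = 1/4096.
Summing the indicators: E[X] = Σ_H E[X_H] = 105 · p^{4} = 105 · 1/4096 = 105/4096.
Numerically: E[X] ≈ 0.025635.

E[X] = 105 · (1/8)^{4} = 105/4096 ≈ 0.025635.


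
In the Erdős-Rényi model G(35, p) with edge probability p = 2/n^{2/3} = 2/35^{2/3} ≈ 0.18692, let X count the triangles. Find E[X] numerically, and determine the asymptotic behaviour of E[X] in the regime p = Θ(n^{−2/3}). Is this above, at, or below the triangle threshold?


Number of potential triangles: C(35, 3) = 6545.
Each occurs with probability p³ ≈ (0.18692)³ ≈ 6.5306122e-03.
By linearity: E[X] = C(35, 3)·p³ ≈ 6545 · 6.5306122e-03 ≈ 42.74286.
Since α = 2/3 < 1, p = c/n^{2/3} ≫ 1/n is above the triangle threshold p ~ 1/n. Asymptotically E[X] ~ (c³/6)·n^{3(1−α)} = (2³/6)·n^{1} → ∞; triangles are abundant w.h.p.

E[X] ≈ 42.74286; in regime p = Θ(1/n^{2/3}) E[X] diverges (above the triangle threshold p ~ 1/n).


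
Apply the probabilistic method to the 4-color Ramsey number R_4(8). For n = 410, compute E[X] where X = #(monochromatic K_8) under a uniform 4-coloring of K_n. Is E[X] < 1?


E[X] = C(410, 8) · 4^{1 − 28} = 18488798173326195 · 4^{−27} = 18488798173326195/18014398509481984.
As a reduced fraction: E[X] = 18488798173326195/18014398509481984 ≈ 1.0263345.
Is E[X] < 1? NO.
Since E[X] ≥ 1, the first-moment bound is inconclusive at n = 410; it does NOT by itself certify R_4(8) > 410.

E[X] = 18488798173326195/18014398509481984 ≈ 1.0263345; E[X] ≥ 1; first-moment method inconclusive here.


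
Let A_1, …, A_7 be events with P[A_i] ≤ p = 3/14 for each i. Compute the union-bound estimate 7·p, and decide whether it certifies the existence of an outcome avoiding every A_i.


Union bound: P[∪_{i=1}^{7} A_i] ≤ Σ_i P[A_i] ≤ 7·p = 7·(3/14) = 3/2.
Numerically: 3/2 ≈ 1.5000000.
Is 3/2 < 1? NO.
Since the bound 3/2 is ≥ 1, the union bound is uninformative here; it does NOT by itself certify existence.

7·p = 3/2 ≈ 1.5000000; existence NOT certified by the union bound.


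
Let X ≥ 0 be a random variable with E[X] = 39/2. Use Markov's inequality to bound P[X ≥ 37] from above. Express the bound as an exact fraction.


μ = E[X] = 39/2, a = 37.
Markov: P[X ≥ 37] ≤ μ/a = (39/2)/37 = 39/74.
Numerically: ≈ 0.527.
(Since a = 37 > μ = 19.500, the bound 39/74 is < 1 and informative.)

P[X ≥ 37] ≤ 39/74 ≈ 0.527.


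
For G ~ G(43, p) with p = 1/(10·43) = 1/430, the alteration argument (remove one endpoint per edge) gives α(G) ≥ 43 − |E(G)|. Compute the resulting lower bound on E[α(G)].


E[|E(G)|] = C(43, 2)·p = 903 · (1/430) = 21/10.
E[α(G)] ≥ n − E[|E(G)|] = 43 − 21/10 = 409/10.
Numerically: ≈ 40.90000.
(This is only a lower bound; the true E[α(G)] may be larger.)

E[α(G)] ≥ 409/10 ≈ 40.90000.


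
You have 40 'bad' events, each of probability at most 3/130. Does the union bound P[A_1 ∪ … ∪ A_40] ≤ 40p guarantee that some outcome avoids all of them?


Union bound: P[∪_{i=1}^{40} A_i] ≤ Σ_i P[A_i] ≤ 40·p = 40·(3/130) = 12/13.
Numerically: 12/13 ≈ 0.923077.
Is 12/13 < 1? YES.
Since P[∪ A_i] ≤ 12/13 < 1, the complement has P[∩ A_i^c] ≥ 1 − 12/13 = 1/13 > 0, so some outcome avoids every A_i.

40·p = 12/13 ≈ 0.923077; existence CERTIFIED by the union bound.


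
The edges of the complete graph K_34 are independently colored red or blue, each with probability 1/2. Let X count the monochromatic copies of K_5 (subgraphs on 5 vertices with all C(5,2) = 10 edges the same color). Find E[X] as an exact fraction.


Let X = Σ_S X_S over the C(34, 5) = 278256 subsets S of size 5, where X_S = 1 if the K_5 on S is monochromatic.
For a fixed S, the K_5 on S has C(5, 2) = 10 edges. P[all 10 edges red] = (1/2)^10, and likewise for blue, so P[monochromatic] = 2·(1/2)^10 = 2^{1 − 10} = 1/512.
By linearity: E[X] = C(34, 5) · 2^{1 − 10} = 278256 · 1/512 = 17391/32.
Numerically: E[X] ≈ 543.469.

E[X] = C(34,5)·2^(1−C(5,2)) = 17391/32 ≈ 543.469.


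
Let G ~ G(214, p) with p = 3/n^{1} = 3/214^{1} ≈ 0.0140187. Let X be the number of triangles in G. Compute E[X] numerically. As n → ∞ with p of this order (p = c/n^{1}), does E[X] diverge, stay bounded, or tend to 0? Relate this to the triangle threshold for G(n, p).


Number of potential triangles: C(214, 3) = 1610564.
Each occurs with probability p³ ≈ (0.0140187)³ ≈ 2.75500533e-06.
By linearity: E[X] = C(214, 3)·p³ ≈ 1610564 · 2.75500533e-06 ≈ 4.437112.
Here α = 1, so p = 3/n is exactly at the triangle threshold p ~ 1/n. Asymptotically E[X] → c³/6 = 3³/6 = 9/2 ≈ 4.500000, a bounded constant. In this regime the triangle count is asymptotically Poisson(c³/6).

E[X] ≈ 4.437112; in regime p = Θ(1/n^{1}) E[X] stays bounded (at the triangle threshold p ~ 1/n).


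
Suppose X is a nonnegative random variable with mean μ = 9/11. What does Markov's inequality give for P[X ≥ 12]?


μ = E[X] = 9/11, a = 12.
Markov: P[X ≥ 12] ≤ μ/a = (9/11)/12 = 3/44.
Numerically: ≈ 0.0682.
(Since a = 12 > μ = 0.8182, the bound 3/44 is < 1 and informative.)

P[X ≥ 12] ≤ 3/44 ≈ 0.0682.


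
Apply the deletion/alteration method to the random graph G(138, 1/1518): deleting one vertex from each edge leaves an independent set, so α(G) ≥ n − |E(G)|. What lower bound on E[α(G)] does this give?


E[|E(G)|] = C(138, 2)·p = 9453 · (1/1518) = 137/22.
E[α(G)] ≥ n − E[|E(G)|] = 138 − 137/22 = 2899/22.
Numerically: ≈ 131.7727.
(This is only a lower bound; the true E[α(G)] may be larger.)

E[α(G)] ≥ 2899/22 ≈ 131.7727.


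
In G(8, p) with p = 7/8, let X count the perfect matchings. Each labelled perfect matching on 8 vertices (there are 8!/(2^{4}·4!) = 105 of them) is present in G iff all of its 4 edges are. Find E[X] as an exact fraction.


K_8 has 8!/(2^{4}·4!) = 105 labelled perfect matchings.
For each such perfect matching H, let X_H = 1 if all 4 edges of H are present in G. Then P[X_H = 1] = p^{4} = (7/8)^{4} = 2401/4096.
By linearity of expectation: E[X] = Σ_H E[X_H] = 105 · p^{4} = 105 · 2401/4096 = 252105/4096.
Numerically: E[X] ≈ 61.5.

E[X] = 105 · (7/8)^{4} = 252105/4096 ≈ 61.5.


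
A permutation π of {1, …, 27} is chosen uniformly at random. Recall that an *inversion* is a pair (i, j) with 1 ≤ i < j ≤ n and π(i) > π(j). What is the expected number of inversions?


Write X = Σ X_I over the C(27, 2) = 351 pairs i < j, with X_I the indicator of one inversion.
There are 351 indicators.
For each fixed pair i < j, the values π(i) and π(j) are two distinct elements of {1, …, 27} in uniformly random order; by symmetry P[π(i) > π(j)] = 1/2.
By linearity: E[X] = 351 · (1/2) = C(27, 2) · (1/2) = 351/2 = 351/2 ≈ 175.5000.

E[X] = 351/2 = 175.5000.


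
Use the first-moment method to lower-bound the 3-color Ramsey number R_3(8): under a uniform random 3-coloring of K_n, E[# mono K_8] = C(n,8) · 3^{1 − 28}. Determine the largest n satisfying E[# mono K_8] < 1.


We need C(n, 8) · 3^{1 − 28} < 1, i.e. C(n, 8) < 3^{28 − 1} = 7625597484987.
Check values of n near the boundary:
  n = 152: C(152, 8) = 5859727868575; 5859727868575 < 7625597484987? YES
  n = 153: C(153, 8) = 6183023199255; 6183023199255 < 7625597484987? YES
  n = 154: C(154, 8) = 6521818990995; 6521818990995 < 7625597484987? YES
  n = 155: C(155, 8) = 6876747915675; 6876747915675 < 7625597484987? YES
  n = 156: C(156, 8) = 7248464019225; 7248464019225 < 7625597484987? YES
  n = 157: C(157, 8) = 7637643295425; 7637643295425 < 7625597484987? NO
The largest n with C(n, 8) < 7625597484987 is n = 156 (where E[X] = 805384891025/847288609443 ≈ 0.95054). Hence R_3(8) > 156, i.e. R_3(8) ≥ 157.

Largest n = 156; hence R_3(8) > 156.


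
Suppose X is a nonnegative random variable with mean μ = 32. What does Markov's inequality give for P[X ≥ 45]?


μ = E[X] = 32, a = 45.
Markov: P[X ≥ 45] ≤ μ/a = (32)/45 = 32/45.
Numerically: ≈ 0.7111.
(Since a = 45 > μ = 32.0000, the bound 32/45 is < 1 and informative.)

P[X ≥ 45] ≤ 32/45 ≈ 0.7111.


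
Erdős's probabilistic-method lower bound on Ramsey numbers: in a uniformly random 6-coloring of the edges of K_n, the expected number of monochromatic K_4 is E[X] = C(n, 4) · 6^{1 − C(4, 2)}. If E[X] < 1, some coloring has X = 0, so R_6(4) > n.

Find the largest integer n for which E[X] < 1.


We need C(n, 4) · 6^{1 − 6} < 1, i.e. C(n, 4) < 6^{6 − 1} = 7776.
Check values of n near the boundary:
  n = 20: C(20, 4) = 4845; 4845 < 7776? YES
  n = 21: C(21, 4) = 5985; 5985 < 7776? YES
  n = 22: C(22, 4) = 7315; 7315 < 7776? YES
  n = 23: C(23, 4) = 8855; 8855 < 7776? NO
The largest n with C(n, 4) < 7776 is n = 22 (where E[X] = 7315/7776 ≈ 0.940715). Hence R_6(4) > 22, i.e. R_6(4) ≥ 23.

Largest n = 22; hence R_6(4) > 22.


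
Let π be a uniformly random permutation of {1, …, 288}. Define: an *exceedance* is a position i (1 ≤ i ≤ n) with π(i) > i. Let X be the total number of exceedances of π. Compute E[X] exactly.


Write X = Σ_{i=1}^{288} X_i, where X_i = 1_{π(i) > i}.
For each fixed i, π(i) is uniform over {1, …, 288} (marginal of a uniform permutation), so P[π(i) > i] = (n − i)/n. Summing: Σ_{i=1}^{288} (n − i)/n = (0 + 1 + … + 287)/288 = 288(288 − 1)/(2·288) = (288 − 1)/2.
Hence E[X] = Σ_{i=1}^{288} (288 − i)/288 = 287/2 ≈ 143.500000.

E[X] = 287/2 = 143.500000.
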